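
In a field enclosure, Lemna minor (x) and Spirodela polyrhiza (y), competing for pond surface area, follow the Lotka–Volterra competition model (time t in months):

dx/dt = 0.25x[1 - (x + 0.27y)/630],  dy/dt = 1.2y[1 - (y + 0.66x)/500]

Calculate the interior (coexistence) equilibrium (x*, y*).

x* ≈ 602, y* ≈ 102

Setting both brackets to zero gives the nullclines x + 0.27y = 630 and 0.66x + y = 500.
Substituting y = 500 - 0.66x into the first: x(1 - 0.27·0.66) = 630 - 0.27·500.
So x* = 495/0.822 = 602, and then y* = 500 - 0.66·602 = 102.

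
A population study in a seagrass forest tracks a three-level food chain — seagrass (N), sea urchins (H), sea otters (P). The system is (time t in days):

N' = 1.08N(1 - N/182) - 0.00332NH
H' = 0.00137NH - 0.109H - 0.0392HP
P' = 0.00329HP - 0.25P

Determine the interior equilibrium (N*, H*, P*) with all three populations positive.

N* ≈ 139, H* ≈ 76, P* ≈ 2.09

From dP/dt = 0: 0.00329H* = 0.25, so H* = 76.
From dN/dt = 0: 1.08(1 - N*/182) = 0.00332·76, giving N* = 182·(1 - 0.234) = 139.
From dH/dt = 0: 0.00137·139 - 0.109 = 0.0392P*, so P* = 0.0821/0.0392 = 2.09.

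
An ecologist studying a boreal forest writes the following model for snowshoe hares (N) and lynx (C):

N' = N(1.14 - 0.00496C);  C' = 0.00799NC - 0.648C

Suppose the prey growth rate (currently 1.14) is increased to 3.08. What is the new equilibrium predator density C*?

C* ≈ 621

At the interior fixed point, setting dN/dt = 0 with N > 0 fixes C* = (prey growth rate)/(NC coefficient) — independent of the other coefficients.
With the change, C* = 3.08/0.00496 = 621; it rises from 230.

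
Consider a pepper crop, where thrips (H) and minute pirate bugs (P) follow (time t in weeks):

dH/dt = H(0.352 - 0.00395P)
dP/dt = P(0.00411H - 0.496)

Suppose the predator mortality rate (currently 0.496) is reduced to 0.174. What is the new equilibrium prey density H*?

At the interior fixed point, setting dP/dt = 0 with P > 0 fixes H* = (predator death rate)/(HP coefficient) — independent of the other coefficients.
With the change, H* = 0.174/0.00411 = 42.3; it falls from 121.

H* ≈ 42.3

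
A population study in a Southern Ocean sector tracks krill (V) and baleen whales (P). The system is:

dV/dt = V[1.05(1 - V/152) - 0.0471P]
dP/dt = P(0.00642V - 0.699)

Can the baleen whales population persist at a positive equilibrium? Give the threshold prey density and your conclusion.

The predator equation gives dP/dt > 0 only when V > 0.699/0.00642 = 109.
Without the predator, V → K = 152. Since 152 > 109, the predator can invade and persist.

Threshold V = 109; K > 109, so yes, the predator persists.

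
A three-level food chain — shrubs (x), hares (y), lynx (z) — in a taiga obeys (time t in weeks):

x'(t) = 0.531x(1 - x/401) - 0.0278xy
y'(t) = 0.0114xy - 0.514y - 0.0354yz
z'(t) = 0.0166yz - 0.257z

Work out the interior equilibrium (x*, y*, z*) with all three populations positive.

From dz/dt = 0: 0.0166y* = 0.257, so y* = 15.5.
From dx/dt = 0: 0.531(1 - x*/401) = 0.0278·15.5, giving x* = 401·(1 - 0.811) = 76.
From dy/dt = 0: 0.0114·76 - 0.514 = 0.0354z*, so z* = 0.352/0.0354 = 9.95.

x* ≈ 76, y* ≈ 15.5, z* ≈ 9.95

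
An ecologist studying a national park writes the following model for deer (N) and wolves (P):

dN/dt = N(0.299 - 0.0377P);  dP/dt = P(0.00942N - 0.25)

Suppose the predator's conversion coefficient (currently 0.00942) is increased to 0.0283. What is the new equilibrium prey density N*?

N* ≈ 8.83

At the interior fixed point, setting dP/dt = 0 with P > 0 fixes N* = (predator death rate)/(NP coefficient) — independent of the other coefficients.
With the change, N* = 0.25/0.0283 = 8.83; it falls from 26.5.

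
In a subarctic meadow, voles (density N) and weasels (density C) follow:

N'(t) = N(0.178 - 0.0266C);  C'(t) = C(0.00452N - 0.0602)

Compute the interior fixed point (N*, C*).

Set dC/dt = 0 with C > 0: 0.00452N - 0.0602 = 0, so N* = 0.0602/0.00452 = 13.3.
Set dN/dt = 0 with N > 0: 0.178 - 0.0266C = 0, so C* = 0.178/0.0266 = 6.69.

N* ≈ 13.3, C* ≈ 6.69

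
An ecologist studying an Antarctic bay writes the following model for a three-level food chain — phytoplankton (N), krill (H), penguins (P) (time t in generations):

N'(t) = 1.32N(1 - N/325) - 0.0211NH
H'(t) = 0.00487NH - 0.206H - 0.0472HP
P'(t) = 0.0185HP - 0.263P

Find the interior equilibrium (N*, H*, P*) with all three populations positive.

From dP/dt = 0: 0.0185H* = 0.263, so H* = 14.2.
From dN/dt = 0: 1.32(1 - N*/325) = 0.0211·14.2, giving N* = 325·(1 - 0.227) = 251.
From dH/dt = 0: 0.00487·251 - 0.206 = 0.0472P*, so P* = 1.02/0.0472 = 21.5.

N* ≈ 251, H* ≈ 14.2, P* ≈ 21.5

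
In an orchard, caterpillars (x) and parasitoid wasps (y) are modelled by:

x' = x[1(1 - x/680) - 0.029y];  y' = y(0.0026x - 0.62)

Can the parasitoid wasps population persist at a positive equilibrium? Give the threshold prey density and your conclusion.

The predator equation gives dy/dt > 0 only when x > 0.62/0.0026 = 238.
Without the predator, x → K = 680. Since 680 > 238, the predator can invade and persist.

Threshold x = 238; K > 238, so yes, the predator persists.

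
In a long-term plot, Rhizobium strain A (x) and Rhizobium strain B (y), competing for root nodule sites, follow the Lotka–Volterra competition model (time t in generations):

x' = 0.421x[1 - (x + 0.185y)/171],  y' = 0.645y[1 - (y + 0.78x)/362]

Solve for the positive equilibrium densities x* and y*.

Setting both brackets to zero gives the nullclines x + 0.185y = 171 and 0.78x + y = 362.
Substituting y = 362 - 0.78x into the first: x(1 - 0.185·0.78) = 171 - 0.185·362.
So x* = 104/0.856 = 122, and then y* = 362 - 0.78·122 = 267.

x* ≈ 122, y* ≈ 267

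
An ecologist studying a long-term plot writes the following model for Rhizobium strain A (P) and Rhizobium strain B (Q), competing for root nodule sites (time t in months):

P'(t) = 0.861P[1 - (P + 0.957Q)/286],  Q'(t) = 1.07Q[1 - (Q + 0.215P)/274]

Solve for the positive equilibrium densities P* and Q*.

Setting both brackets to zero gives the nullclines P + 0.957Q = 286 and 0.215P + Q = 274.
Substituting Q = 274 - 0.215P into the first: P(1 - 0.957·0.215) = 286 - 0.957·274.
So P* = 23.8/0.794 = 29.9, and then Q* = 274 - 0.215·29.9 = 268.

P* ≈ 29.9, Q* ≈ 268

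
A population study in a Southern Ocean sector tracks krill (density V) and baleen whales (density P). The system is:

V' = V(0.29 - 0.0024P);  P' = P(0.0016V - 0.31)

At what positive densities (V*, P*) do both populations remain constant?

V* ≈ 194, P* ≈ 121

Set dP/dt = 0 with P > 0: 0.0016V - 0.31 = 0, so V* = 0.31/0.0016 = 194.
Set dV/dt = 0 with V > 0: 0.29 - 0.0024P = 0, so P* = 0.29/0.0024 = 121.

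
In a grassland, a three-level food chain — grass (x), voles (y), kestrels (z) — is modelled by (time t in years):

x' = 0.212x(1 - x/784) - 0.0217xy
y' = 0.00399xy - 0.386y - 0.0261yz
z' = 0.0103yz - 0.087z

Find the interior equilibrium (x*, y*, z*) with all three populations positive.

From dz/dt = 0: 0.0103y* = 0.087, so y* = 8.45.
From dx/dt = 0: 0.212(1 - x*/784) = 0.0217·8.45, giving x* = 784·(1 - 0.865) = 106.
From dy/dt = 0: 0.00399·106 - 0.386 = 0.0261z*, so z* = 0.0376/0.0261 = 1.44.

x* ≈ 106, y* ≈ 8.45, z* ≈ 1.44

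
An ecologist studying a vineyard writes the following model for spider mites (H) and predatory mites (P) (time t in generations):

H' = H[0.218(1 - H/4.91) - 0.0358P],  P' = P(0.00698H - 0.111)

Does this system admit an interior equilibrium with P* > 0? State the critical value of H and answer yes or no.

The predator equation gives dP/dt > 0 only when H > 0.111/0.00698 = 15.9.
Without the predator, H → K = 4.91. Since 4.91 < 15.9, the predator cannot invade.

Threshold H = 15.9; K < 15.9, so no, the predator goes extinct.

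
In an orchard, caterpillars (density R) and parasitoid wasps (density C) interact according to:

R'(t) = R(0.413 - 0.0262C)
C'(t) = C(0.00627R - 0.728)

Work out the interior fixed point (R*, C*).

R* ≈ 116, C* ≈ 15.8

Set dC/dt = 0 with C > 0: 0.00627R - 0.728 = 0, so R* = 0.728/0.00627 = 116.
Set dR/dt = 0 with R > 0: 0.413 - 0.0262C = 0, so C* = 0.413/0.0262 = 15.8.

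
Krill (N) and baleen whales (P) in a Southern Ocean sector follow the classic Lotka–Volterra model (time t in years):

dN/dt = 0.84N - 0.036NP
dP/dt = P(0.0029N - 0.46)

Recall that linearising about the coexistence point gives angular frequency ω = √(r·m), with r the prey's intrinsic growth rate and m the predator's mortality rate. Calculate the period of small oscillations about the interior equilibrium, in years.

T ≈ 10.1 years

Here r = 0.84 and m = 0.46, so r·m = 0.386.
ω = √0.386 = 0.622 per year, hence T = 2π/ω ≈ 10.1 years.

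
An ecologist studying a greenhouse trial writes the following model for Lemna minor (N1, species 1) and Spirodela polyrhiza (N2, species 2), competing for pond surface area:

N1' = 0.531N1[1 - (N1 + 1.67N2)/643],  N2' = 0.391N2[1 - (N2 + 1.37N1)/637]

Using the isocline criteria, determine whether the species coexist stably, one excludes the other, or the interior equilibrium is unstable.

unstable coexistence (outcome depends on initial conditions)

Compare the nullcline intercepts: K1/α12 = 643/1.67 = 385 < K2 = 637; K2/α21 = 637/1.37 = 465 < K1 = 643.
Since both are reversed, neither can invade when rare; the interior point is a saddle.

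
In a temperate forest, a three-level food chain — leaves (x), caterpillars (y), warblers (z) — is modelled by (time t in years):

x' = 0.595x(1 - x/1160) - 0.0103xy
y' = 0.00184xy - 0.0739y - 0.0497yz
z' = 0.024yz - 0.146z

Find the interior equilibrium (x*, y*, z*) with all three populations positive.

x* ≈ 1040, y* ≈ 6.08, z* ≈ 36.9

From dz/dt = 0: 0.024y* = 0.146, so y* = 6.08.
From dx/dt = 0: 0.595(1 - x*/1160) = 0.0103·6.08, giving x* = 1160·(1 - 0.105) = 1040.
From dy/dt = 0: 0.00184·1040 - 0.0739 = 0.0497z*, so z* = 1.84/0.0497 = 36.9.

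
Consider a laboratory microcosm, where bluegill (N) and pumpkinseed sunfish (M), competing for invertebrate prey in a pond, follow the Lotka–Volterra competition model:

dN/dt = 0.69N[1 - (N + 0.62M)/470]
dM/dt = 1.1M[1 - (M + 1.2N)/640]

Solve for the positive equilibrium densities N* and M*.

Setting both brackets to zero gives the nullclines N + 0.62M = 470 and 1.2N + M = 640.
Substituting M = 640 - 1.2N into the first: N(1 - 0.62·1.2) = 470 - 0.62·640.
So N* = 73.2/0.256 = 286, and then M* = 640 - 1.2·286 = 297.

N* ≈ 286, M* ≈ 297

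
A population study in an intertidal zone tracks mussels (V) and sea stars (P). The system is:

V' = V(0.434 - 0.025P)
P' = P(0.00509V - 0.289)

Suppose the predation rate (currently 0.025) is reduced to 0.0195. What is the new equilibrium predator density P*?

At the interior fixed point, setting dV/dt = 0 with V > 0 fixes P* = (prey growth rate)/(VP coefficient) — independent of the other coefficients.
With the change, P* = 0.434/0.0195 = 22.3; it rises from 17.4.

P* ≈ 22.3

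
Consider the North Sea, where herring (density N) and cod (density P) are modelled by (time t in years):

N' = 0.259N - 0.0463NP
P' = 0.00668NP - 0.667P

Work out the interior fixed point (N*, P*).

Set dP/dt = 0 with P > 0: 0.00668N - 0.667 = 0, so N* = 0.667/0.00668 = 99.9.
Set dN/dt = 0 with N > 0: 0.259 - 0.0463P = 0, so P* = 0.259/0.0463 = 5.59.

N* ≈ 99.9, P* ≈ 5.59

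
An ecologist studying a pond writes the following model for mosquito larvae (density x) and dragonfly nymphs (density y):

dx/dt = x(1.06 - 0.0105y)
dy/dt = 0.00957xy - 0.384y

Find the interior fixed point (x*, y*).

x* ≈ 40.1, y* ≈ 101

Set dy/dt = 0 with y > 0: 0.00957x - 0.384 = 0, so x* = 0.384/0.00957 = 40.1.
Set dx/dt = 0 with x > 0: 1.06 - 0.0105y = 0, so y* = 1.06/0.0105 = 101.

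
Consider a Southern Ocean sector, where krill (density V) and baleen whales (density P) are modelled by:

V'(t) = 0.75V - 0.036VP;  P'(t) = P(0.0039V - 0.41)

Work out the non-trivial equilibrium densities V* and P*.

V* ≈ 105, P* ≈ 20.8

Set dP/dt = 0 with P > 0: 0.0039V - 0.41 = 0, so V* = 0.41/0.0039 = 105.
Set dV/dt = 0 with V > 0: 0.75 - 0.036P = 0, so P* = 0.75/0.036 = 20.8.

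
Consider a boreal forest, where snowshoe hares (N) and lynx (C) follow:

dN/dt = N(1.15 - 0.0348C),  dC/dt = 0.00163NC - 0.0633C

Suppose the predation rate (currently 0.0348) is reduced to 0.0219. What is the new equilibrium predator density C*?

At the interior fixed point, setting dN/dt = 0 with N > 0 fixes C* = (prey growth rate)/(NC coefficient) — independent of the other coefficients.
With the change, C* = 1.15/0.0219 = 52.5; it rises from 33.

C* ≈ 52.5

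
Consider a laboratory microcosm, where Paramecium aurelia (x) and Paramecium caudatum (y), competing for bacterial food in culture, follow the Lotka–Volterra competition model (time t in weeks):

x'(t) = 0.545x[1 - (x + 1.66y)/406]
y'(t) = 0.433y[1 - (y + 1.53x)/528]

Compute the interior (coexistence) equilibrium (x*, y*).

Setting both brackets to zero gives the nullclines x + 1.66y = 406 and 1.53x + y = 528.
Substituting y = 528 - 1.53x into the first: x(1 - 1.66·1.53) = 406 - 1.66·528.
So x* = -470/-1.54 = 306, and then y* = 528 - 1.53·306 = 60.5.

x* ≈ 306, y* ≈ 60.5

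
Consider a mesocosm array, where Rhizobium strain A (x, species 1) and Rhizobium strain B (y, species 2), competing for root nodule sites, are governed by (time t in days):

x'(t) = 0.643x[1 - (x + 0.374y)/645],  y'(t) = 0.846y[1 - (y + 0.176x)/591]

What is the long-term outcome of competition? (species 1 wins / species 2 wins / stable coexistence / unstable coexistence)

stable coexistence

Compare the nullcline intercepts: K1/α12 = 645/0.374 = 1720 > K2 = 591; K2/α21 = 591/0.176 = 3360 > K1 = 645.
Since both inequalities hold, each species can invade when rare, so the interior equilibrium is stable.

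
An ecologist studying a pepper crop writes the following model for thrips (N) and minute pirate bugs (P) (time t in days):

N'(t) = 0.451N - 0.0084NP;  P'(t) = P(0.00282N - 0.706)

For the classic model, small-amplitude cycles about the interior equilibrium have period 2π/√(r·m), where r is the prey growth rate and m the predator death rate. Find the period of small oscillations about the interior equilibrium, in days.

T ≈ 11.1 days

Here r = 0.451 and m = 0.706, so r·m = 0.318.
ω = √0.318 = 0.564 per day, hence T = 2π/ω ≈ 11.1 days.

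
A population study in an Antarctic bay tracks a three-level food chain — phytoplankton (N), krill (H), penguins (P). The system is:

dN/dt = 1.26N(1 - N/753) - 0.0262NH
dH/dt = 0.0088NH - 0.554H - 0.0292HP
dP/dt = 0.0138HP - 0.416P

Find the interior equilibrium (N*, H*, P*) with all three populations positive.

N* ≈ 281, H* ≈ 30.1, P* ≈ 65.7

From dP/dt = 0: 0.0138H* = 0.416, so H* = 30.1.
From dN/dt = 0: 1.26(1 - N*/753) = 0.0262·30.1, giving N* = 753·(1 - 0.627) = 281.
From dH/dt = 0: 0.0088·281 - 0.554 = 0.0292P*, so P* = 1.92/0.0292 = 65.7.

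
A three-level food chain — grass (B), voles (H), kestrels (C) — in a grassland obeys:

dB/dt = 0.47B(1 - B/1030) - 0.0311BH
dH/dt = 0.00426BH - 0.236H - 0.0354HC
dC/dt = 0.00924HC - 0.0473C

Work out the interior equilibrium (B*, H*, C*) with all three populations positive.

From dC/dt = 0: 0.00924H* = 0.0473, so H* = 5.12.
From dB/dt = 0: 0.47(1 - B*/1030) = 0.0311·5.12, giving B* = 1030·(1 - 0.339) = 681.
From dH/dt = 0: 0.00426·681 - 0.236 = 0.0354C*, so C* = 2.67/0.0354 = 75.3.

B* ≈ 681, H* ≈ 5.12, C* ≈ 75.3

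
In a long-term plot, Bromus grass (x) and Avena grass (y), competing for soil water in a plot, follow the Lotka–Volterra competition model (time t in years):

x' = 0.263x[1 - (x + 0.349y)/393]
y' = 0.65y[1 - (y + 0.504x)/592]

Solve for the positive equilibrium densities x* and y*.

x* ≈ 226, y* ≈ 478

Setting both brackets to zero gives the nullclines x + 0.349y = 393 and 0.504x + y = 592.
Substituting y = 592 - 0.504x into the first: x(1 - 0.349·0.504) = 393 - 0.349·592.
So x* = 186/0.824 = 226, and then y* = 592 - 0.504·226 = 478.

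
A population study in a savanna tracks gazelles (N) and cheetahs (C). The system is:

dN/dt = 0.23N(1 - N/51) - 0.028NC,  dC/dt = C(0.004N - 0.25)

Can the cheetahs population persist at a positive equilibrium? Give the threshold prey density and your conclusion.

Threshold N = 62.5; K < 62.5, so no, the predator goes extinct.

The predator equation gives dC/dt > 0 only when N > 0.25/0.004 = 62.5.
Without the predator, N → K = 51. Since 51 < 62.5, the predator cannot invade.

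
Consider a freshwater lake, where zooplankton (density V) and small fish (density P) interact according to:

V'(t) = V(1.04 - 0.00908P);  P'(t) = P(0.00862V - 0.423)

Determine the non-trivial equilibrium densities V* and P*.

V* ≈ 49.1, P* ≈ 115

Set dP/dt = 0 with P > 0: 0.00862V - 0.423 = 0, so V* = 0.423/0.00862 = 49.1.
Set dV/dt = 0 with V > 0: 1.04 - 0.00908P = 0, so P* = 1.04/0.00908 = 115.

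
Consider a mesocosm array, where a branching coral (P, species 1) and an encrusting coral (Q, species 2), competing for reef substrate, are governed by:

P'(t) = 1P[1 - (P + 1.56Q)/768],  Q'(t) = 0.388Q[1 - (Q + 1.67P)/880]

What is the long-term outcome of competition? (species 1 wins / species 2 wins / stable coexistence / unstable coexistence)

unstable coexistence (outcome depends on initial conditions)

Compare the nullcline intercepts: K1/α12 = 768/1.56 = 492 < K2 = 880; K2/α21 = 880/1.67 = 527 < K1 = 768.
Since both are reversed, neither can invade when rare; the interior point is a saddle.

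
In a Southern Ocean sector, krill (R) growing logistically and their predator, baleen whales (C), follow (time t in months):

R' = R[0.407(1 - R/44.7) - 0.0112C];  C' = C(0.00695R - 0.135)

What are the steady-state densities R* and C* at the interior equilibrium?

From dC/dt = 0 with C > 0: 0.00695R* = 0.135, so R* = 19.4.
Substitute into dR/dt = 0: 0.407(1 - 19.4/44.7) = 0.0112C*.
The bracket is 0.565, giving C* = 0.23/0.0112 = 20.5.

R* ≈ 19.4, C* ≈ 20.5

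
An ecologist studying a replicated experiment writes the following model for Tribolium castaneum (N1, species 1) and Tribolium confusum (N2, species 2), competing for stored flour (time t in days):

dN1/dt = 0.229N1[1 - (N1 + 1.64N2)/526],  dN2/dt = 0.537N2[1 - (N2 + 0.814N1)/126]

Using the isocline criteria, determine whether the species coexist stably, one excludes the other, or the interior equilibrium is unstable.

Compare the nullcline intercepts: K1/α12 = 526/1.64 = 321 > K2 = 126; K2/α21 = 126/0.814 = 155 < K1 = 526.
Since the inequalities point opposite ways, species 1 can invade but species 2 cannot.

species 1 excludes species 2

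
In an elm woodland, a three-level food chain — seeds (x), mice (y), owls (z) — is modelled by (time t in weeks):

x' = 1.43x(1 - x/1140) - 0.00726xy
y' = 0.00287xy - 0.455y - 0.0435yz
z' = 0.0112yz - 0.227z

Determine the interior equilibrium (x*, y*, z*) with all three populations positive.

From dz/dt = 0: 0.0112y* = 0.227, so y* = 20.3.
From dx/dt = 0: 1.43(1 - x*/1140) = 0.00726·20.3, giving x* = 1140·(1 - 0.103) = 1020.
From dy/dt = 0: 0.00287·1020 - 0.455 = 0.0435z*, so z* = 2.48/0.0435 = 57.

x* ≈ 1020, y* ≈ 20.3, z* ≈ 57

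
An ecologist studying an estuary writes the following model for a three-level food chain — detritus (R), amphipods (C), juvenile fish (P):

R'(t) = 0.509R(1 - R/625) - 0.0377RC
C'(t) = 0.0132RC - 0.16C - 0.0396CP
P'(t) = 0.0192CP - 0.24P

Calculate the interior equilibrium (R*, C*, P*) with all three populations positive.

R* ≈ 46.4, C* ≈ 12.5, P* ≈ 11.4

From dP/dt = 0: 0.0192C* = 0.24, so C* = 12.5.
From dR/dt = 0: 0.509(1 - R*/625) = 0.0377·12.5, giving R* = 625·(1 - 0.926) = 46.4.
From dC/dt = 0: 0.0132·46.4 - 0.16 = 0.0396P*, so P* = 0.452/0.0396 = 11.4.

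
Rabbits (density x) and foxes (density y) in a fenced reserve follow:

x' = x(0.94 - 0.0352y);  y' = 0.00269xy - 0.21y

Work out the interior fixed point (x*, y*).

Set dy/dt = 0 with y > 0: 0.00269x - 0.21 = 0, so x* = 0.21/0.00269 = 78.1.
Set dx/dt = 0 with x > 0: 0.94 - 0.0352y = 0, so y* = 0.94/0.0352 = 26.7.

x* ≈ 78.1, y* ≈ 26.7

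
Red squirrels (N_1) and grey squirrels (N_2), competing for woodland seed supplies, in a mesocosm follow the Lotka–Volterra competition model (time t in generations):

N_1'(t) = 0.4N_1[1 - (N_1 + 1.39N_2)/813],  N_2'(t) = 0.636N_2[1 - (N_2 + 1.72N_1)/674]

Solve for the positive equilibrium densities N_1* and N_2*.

Setting both brackets to zero gives the nullclines N_1 + 1.39N_2 = 813 and 1.72N_1 + N_2 = 674.
Substituting N_2 = 674 - 1.72N_1 into the first: N_1(1 - 1.39·1.72) = 813 - 1.39·674.
So N_1* = -124/-1.39 = 89.1, and then N_2* = 674 - 1.72·89.1 = 521.

N_1* ≈ 89.1, N_2* ≈ 521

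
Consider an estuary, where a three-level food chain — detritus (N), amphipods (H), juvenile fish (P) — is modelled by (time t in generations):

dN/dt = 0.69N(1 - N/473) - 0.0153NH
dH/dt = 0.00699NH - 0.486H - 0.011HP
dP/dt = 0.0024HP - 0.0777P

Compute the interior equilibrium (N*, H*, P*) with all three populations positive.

From dP/dt = 0: 0.0024H* = 0.0777, so H* = 32.4.
From dN/dt = 0: 0.69(1 - N*/473) = 0.0153·32.4, giving N* = 473·(1 - 0.718) = 133.
From dH/dt = 0: 0.00699·133 - 0.486 = 0.011P*, so P* = 0.447/0.011 = 40.6.

N* ≈ 133, H* ≈ 32.4, P* ≈ 40.6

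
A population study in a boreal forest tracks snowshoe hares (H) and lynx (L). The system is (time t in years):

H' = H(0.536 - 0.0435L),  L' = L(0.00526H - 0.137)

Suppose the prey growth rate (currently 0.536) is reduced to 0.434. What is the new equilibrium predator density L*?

At the interior fixed point, setting dH/dt = 0 with H > 0 fixes L* = (prey growth rate)/(HL coefficient) — independent of the other coefficients.
With the change, L* = 0.434/0.0435 = 9.98; it falls from 12.3.

L* ≈ 9.98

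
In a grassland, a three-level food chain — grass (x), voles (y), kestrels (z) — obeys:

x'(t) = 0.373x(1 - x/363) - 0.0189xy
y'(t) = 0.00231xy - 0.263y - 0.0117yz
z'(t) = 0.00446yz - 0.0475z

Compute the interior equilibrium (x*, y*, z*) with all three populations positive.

x* ≈ 167, y* ≈ 10.7, z* ≈ 10.5

From dz/dt = 0: 0.00446y* = 0.0475, so y* = 10.7.
From dx/dt = 0: 0.373(1 - x*/363) = 0.0189·10.7, giving x* = 363·(1 - 0.54) = 167.
From dy/dt = 0: 0.00231·167 - 0.263 = 0.0117z*, so z* = 0.123/0.0117 = 10.5.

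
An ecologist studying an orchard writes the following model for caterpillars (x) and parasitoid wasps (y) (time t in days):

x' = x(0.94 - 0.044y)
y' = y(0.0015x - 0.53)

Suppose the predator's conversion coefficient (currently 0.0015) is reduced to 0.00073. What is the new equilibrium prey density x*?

x* ≈ 726

At the interior fixed point, setting dy/dt = 0 with y > 0 fixes x* = (predator death rate)/(xy coefficient) — independent of the other coefficients.
With the change, x* = 0.53/0.00073 = 726; it rises from 353.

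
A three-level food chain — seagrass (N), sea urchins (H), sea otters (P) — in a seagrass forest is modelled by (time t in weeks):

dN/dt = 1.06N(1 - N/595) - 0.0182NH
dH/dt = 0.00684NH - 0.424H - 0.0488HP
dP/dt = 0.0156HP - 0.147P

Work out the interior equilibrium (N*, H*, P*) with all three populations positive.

N* ≈ 499, H* ≈ 9.42, P* ≈ 61.2

From dP/dt = 0: 0.0156H* = 0.147, so H* = 9.42.
From dN/dt = 0: 1.06(1 - N*/595) = 0.0182·9.42, giving N* = 595·(1 - 0.162) = 499.
From dH/dt = 0: 0.00684·499 - 0.424 = 0.0488P*, so P* = 2.99/0.0488 = 61.2.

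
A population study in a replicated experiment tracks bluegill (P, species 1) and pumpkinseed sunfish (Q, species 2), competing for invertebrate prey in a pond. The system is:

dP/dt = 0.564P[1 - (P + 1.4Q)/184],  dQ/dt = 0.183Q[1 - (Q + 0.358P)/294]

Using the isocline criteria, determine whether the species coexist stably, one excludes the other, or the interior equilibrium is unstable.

species 2 excludes species 1

Compare the nullcline intercepts: K1/α12 = 184/1.4 = 131 < K2 = 294; K2/α21 = 294/0.358 = 821 > K1 = 184.
Since the inequalities point opposite ways, species 2 can invade but species 1 cannot.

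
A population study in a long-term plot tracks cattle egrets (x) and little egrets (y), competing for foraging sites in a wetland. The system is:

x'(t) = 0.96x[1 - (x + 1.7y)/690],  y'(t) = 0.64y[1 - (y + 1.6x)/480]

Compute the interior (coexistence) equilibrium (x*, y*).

x* ≈ 73.3, y* ≈ 363

Setting both brackets to zero gives the nullclines x + 1.7y = 690 and 1.6x + y = 480.
Substituting y = 480 - 1.6x into the first: x(1 - 1.7·1.6) = 690 - 1.7·480.
So x* = -126/-1.72 = 73.3, and then y* = 480 - 1.6·73.3 = 363.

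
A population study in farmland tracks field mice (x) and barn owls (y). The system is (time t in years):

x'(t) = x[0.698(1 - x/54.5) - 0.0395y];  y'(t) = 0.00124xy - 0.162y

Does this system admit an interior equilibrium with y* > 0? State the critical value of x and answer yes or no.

Threshold x = 131; K < 131, so no, the predator goes extinct.

The predator equation gives dy/dt > 0 only when x > 0.162/0.00124 = 131.
Without the predator, x → K = 54.5. Since 54.5 < 131, the predator cannot invade.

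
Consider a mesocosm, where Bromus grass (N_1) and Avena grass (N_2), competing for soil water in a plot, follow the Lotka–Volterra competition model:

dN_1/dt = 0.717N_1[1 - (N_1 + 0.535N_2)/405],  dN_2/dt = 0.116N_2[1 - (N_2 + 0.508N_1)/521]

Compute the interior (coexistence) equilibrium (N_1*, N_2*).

Setting both brackets to zero gives the nullclines N_1 + 0.535N_2 = 405 and 0.508N_1 + N_2 = 521.
Substituting N_2 = 521 - 0.508N_1 into the first: N_1(1 - 0.535·0.508) = 405 - 0.535·521.
So N_1* = 126/0.728 = 173, and then N_2* = 521 - 0.508·173 = 433.

N_1* ≈ 173, N_2* ≈ 433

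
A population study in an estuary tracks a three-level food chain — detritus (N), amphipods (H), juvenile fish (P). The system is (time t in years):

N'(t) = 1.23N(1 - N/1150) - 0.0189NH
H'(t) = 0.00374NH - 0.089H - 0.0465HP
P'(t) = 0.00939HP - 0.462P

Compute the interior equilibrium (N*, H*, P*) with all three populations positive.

From dP/dt = 0: 0.00939H* = 0.462, so H* = 49.2.
From dN/dt = 0: 1.23(1 - N*/1150) = 0.0189·49.2, giving N* = 1150·(1 - 0.756) = 281.
From dH/dt = 0: 0.00374·281 - 0.089 = 0.0465P*, so P* = 0.96/0.0465 = 20.7.

N* ≈ 281, H* ≈ 49.2, P* ≈ 20.7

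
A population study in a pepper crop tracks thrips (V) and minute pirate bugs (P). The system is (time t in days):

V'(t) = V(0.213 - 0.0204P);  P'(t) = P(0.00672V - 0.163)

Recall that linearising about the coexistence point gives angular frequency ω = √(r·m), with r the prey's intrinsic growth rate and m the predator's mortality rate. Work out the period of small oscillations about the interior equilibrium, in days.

T ≈ 33.7 days

Here r = 0.213 and m = 0.163, so r·m = 0.0347.
ω = √0.0347 = 0.186 per day, hence T = 2π/ω ≈ 33.7 days.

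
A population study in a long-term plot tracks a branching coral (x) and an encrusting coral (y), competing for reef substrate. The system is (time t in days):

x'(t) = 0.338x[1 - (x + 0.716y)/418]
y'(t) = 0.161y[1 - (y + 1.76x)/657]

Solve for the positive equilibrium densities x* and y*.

x* ≈ 201, y* ≈ 302

Setting both brackets to zero gives the nullclines x + 0.716y = 418 and 1.76x + y = 657.
Substituting y = 657 - 1.76x into the first: x(1 - 0.716·1.76) = 418 - 0.716·657.
So x* = -52.4/-0.26 = 201, and then y* = 657 - 1.76·201 = 302.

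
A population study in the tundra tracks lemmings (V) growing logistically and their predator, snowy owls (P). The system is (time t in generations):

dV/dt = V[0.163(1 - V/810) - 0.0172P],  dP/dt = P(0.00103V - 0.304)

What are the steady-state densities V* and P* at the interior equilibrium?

V* ≈ 295, P* ≈ 6.02

From dP/dt = 0 with P > 0: 0.00103V* = 0.304, so V* = 295.
Substitute into dV/dt = 0: 0.163(1 - 295/810) = 0.0172P*.
The bracket is 0.636, giving P* = 0.104/0.0172 = 6.02.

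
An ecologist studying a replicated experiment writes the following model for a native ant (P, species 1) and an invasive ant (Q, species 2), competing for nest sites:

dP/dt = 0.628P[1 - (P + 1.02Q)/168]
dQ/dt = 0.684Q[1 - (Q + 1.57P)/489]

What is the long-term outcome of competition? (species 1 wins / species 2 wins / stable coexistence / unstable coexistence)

Compare the nullcline intercepts: K1/α12 = 168/1.02 = 165 < K2 = 489; K2/α21 = 489/1.57 = 311 > K1 = 168.
Since the inequalities point opposite ways, species 2 can invade but species 1 cannot.

species 2 excludes species 1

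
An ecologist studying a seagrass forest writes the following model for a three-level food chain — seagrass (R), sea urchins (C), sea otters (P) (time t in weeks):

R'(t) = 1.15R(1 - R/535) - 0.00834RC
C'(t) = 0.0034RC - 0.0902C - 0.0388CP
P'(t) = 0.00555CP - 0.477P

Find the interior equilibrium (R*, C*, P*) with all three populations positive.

From dP/dt = 0: 0.00555C* = 0.477, so C* = 85.9.
From dR/dt = 0: 1.15(1 - R*/535) = 0.00834·85.9, giving R* = 535·(1 - 0.623) = 202.
From dC/dt = 0: 0.0034·202 - 0.0902 = 0.0388P*, so P* = 0.595/0.0388 = 15.3.

R* ≈ 202, C* ≈ 85.9, P* ≈ 15.3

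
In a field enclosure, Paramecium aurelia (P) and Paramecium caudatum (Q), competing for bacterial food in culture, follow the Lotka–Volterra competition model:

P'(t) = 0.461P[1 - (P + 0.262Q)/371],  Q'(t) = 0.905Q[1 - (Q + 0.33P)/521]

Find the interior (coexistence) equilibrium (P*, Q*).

P* ≈ 257, Q* ≈ 436

Setting both brackets to zero gives the nullclines P + 0.262Q = 371 and 0.33P + Q = 521.
Substituting Q = 521 - 0.33P into the first: P(1 - 0.262·0.33) = 371 - 0.262·521.
So P* = 234/0.914 = 257, and then Q* = 521 - 0.33·257 = 436.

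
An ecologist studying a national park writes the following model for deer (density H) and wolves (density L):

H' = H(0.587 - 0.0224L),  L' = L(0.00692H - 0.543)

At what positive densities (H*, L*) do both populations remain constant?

H* ≈ 78.5, L* ≈ 26.2

Set dL/dt = 0 with L > 0: 0.00692H - 0.543 = 0, so H* = 0.543/0.00692 = 78.5.
Set dH/dt = 0 with H > 0: 0.587 - 0.0224L = 0, so L* = 0.587/0.0224 = 26.2.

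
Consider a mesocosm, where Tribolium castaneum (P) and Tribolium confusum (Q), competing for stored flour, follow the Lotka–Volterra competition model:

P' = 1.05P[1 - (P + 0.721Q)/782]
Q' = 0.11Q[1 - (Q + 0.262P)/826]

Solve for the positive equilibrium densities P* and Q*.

Setting both brackets to zero gives the nullclines P + 0.721Q = 782 and 0.262P + Q = 826.
Substituting Q = 826 - 0.262P into the first: P(1 - 0.721·0.262) = 782 - 0.721·826.
So P* = 186/0.811 = 230, and then Q* = 826 - 0.262·230 = 766.

P* ≈ 230, Q* ≈ 766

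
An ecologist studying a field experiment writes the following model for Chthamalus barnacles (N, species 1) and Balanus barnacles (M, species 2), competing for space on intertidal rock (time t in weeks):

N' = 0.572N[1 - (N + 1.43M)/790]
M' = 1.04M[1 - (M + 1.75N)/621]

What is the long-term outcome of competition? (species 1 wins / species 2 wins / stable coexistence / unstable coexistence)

unstable coexistence (outcome depends on initial conditions)

Compare the nullcline intercepts: K1/α12 = 790/1.43 = 552 < K2 = 621; K2/α21 = 621/1.75 = 355 < K1 = 790.
Since both are reversed, neither can invade when rare; the interior point is a saddle.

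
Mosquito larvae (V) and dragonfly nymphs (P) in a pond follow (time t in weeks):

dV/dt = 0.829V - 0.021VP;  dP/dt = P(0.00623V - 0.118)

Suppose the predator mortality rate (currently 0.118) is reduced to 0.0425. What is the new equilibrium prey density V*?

V* ≈ 6.82

At the interior fixed point, setting dP/dt = 0 with P > 0 fixes V* = (predator death rate)/(VP coefficient) — independent of the other coefficients.
With the change, V* = 0.0425/0.00623 = 6.82; it falls from 18.9.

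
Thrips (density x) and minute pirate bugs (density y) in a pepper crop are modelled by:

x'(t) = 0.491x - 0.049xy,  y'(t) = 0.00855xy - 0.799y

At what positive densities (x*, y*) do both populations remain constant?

x* ≈ 93.5, y* ≈ 10

Set dy/dt = 0 with y > 0: 0.00855x - 0.799 = 0, so x* = 0.799/0.00855 = 93.5.
Set dx/dt = 0 with x > 0: 0.491 - 0.049y = 0, so y* = 0.491/0.049 = 10.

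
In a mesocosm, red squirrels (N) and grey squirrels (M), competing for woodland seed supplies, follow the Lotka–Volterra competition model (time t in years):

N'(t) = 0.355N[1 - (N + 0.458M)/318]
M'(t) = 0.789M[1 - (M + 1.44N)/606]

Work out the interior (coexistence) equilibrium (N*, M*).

Setting both brackets to zero gives the nullclines N + 0.458M = 318 and 1.44N + M = 606.
Substituting M = 606 - 1.44N into the first: N(1 - 0.458·1.44) = 318 - 0.458·606.
So N* = 40.5/0.34 = 119, and then M* = 606 - 1.44·119 = 435.

N* ≈ 119, M* ≈ 435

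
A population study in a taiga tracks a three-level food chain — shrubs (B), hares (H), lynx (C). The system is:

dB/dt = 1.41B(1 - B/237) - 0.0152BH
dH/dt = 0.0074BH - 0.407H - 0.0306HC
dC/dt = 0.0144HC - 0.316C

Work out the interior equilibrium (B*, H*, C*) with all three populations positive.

From dC/dt = 0: 0.0144H* = 0.316, so H* = 21.9.
From dB/dt = 0: 1.41(1 - B*/237) = 0.0152·21.9, giving B* = 237·(1 - 0.237) = 181.
From dH/dt = 0: 0.0074·181 - 0.407 = 0.0306C*, so C* = 0.932/0.0306 = 30.5.

B* ≈ 181, H* ≈ 21.9, C* ≈ 30.5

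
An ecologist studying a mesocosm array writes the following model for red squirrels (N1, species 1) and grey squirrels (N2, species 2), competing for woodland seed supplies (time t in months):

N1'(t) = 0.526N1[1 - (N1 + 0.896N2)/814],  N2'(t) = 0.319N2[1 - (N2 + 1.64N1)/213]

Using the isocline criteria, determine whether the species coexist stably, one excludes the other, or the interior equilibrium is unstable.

Compare the nullcline intercepts: K1/α12 = 814/0.896 = 908 > K2 = 213; K2/α21 = 213/1.64 = 130 < K1 = 814.
Since the inequalities point opposite ways, species 1 can invade but species 2 cannot.

species 1 excludes species 2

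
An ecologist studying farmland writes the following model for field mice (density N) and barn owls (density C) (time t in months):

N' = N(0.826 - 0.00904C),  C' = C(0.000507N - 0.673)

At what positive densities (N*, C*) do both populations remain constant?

Set dC/dt = 0 with C > 0: 0.000507N - 0.673 = 0, so N* = 0.673/0.000507 = 1330.
Set dN/dt = 0 with N > 0: 0.826 - 0.00904C = 0, so C* = 0.826/0.00904 = 91.4.

N* ≈ 1330, C* ≈ 91.4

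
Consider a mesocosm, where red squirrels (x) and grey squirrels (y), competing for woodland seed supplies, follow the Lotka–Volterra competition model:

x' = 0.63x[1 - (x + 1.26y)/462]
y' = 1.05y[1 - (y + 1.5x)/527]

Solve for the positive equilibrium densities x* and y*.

Setting both brackets to zero gives the nullclines x + 1.26y = 462 and 1.5x + y = 527.
Substituting y = 527 - 1.5x into the first: x(1 - 1.26·1.5) = 462 - 1.26·527.
So x* = -202/-0.89 = 227, and then y* = 527 - 1.5·227 = 187.

x* ≈ 227, y* ≈ 187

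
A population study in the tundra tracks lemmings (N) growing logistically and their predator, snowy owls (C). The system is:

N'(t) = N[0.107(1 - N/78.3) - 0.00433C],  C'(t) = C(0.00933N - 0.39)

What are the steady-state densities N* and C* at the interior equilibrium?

N* ≈ 41.8, C* ≈ 11.5

From dC/dt = 0 with C > 0: 0.00933N* = 0.39, so N* = 41.8.
Substitute into dN/dt = 0: 0.107(1 - 41.8/78.3) = 0.00433C*.
The bracket is 0.466, giving C* = 0.0499/0.00433 = 11.5.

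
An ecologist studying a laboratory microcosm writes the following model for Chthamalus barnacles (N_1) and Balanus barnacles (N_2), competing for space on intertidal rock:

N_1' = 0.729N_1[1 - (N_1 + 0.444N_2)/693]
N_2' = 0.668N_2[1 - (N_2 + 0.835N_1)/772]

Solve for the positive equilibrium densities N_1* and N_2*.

N_1* ≈ 557, N_2* ≈ 307

Setting both brackets to zero gives the nullclines N_1 + 0.444N_2 = 693 and 0.835N_1 + N_2 = 772.
Substituting N_2 = 772 - 0.835N_1 into the first: N_1(1 - 0.444·0.835) = 693 - 0.444·772.
So N_1* = 350/0.629 = 557, and then N_2* = 772 - 0.835·557 = 307.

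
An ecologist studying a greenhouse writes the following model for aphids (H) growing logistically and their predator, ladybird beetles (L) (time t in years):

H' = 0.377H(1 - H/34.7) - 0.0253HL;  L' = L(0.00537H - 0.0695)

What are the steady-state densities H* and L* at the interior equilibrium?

From dL/dt = 0 with L > 0: 0.00537H* = 0.0695, so H* = 12.9.
Substitute into dH/dt = 0: 0.377(1 - 12.9/34.7) = 0.0253L*.
The bracket is 0.627, giving L* = 0.236/0.0253 = 9.34.

H* ≈ 12.9, L* ≈ 9.34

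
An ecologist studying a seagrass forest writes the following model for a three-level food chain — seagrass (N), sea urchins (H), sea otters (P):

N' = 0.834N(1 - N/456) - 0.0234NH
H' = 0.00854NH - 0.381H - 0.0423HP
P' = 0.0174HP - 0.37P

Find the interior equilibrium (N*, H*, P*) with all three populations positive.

N* ≈ 184, H* ≈ 21.3, P* ≈ 28.1

From dP/dt = 0: 0.0174H* = 0.37, so H* = 21.3.
From dN/dt = 0: 0.834(1 - N*/456) = 0.0234·21.3, giving N* = 456·(1 - 0.597) = 184.
From dH/dt = 0: 0.00854·184 - 0.381 = 0.0423P*, so P* = 1.19/0.0423 = 28.1.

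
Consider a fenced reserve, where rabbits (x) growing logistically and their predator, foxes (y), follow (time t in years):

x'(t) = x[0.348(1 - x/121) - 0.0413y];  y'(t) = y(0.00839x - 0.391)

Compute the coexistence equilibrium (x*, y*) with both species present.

From dy/dt = 0 with y > 0: 0.00839x* = 0.391, so x* = 46.6.
Substitute into dx/dt = 0: 0.348(1 - 46.6/121) = 0.0413y*.
The bracket is 0.615, giving y* = 0.214/0.0413 = 5.18.

x* ≈ 46.6, y* ≈ 5.18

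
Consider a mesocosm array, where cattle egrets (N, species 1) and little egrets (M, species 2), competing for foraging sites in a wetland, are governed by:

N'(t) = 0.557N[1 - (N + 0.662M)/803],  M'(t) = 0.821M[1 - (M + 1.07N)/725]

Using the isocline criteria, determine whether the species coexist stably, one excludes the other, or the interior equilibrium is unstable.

Compare the nullcline intercepts: K1/α12 = 803/0.662 = 1210 > K2 = 725; K2/α21 = 725/1.07 = 678 < K1 = 803.
Since the inequalities point opposite ways, species 1 can invade but species 2 cannot.

species 1 excludes species 2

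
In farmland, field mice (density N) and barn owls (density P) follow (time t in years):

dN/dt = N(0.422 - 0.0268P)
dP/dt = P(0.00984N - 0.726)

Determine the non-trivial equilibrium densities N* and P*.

Set dP/dt = 0 with P > 0: 0.00984N - 0.726 = 0, so N* = 0.726/0.00984 = 73.8.
Set dN/dt = 0 with N > 0: 0.422 - 0.0268P = 0, so P* = 0.422/0.0268 = 15.7.

N* ≈ 73.8, P* ≈ 15.7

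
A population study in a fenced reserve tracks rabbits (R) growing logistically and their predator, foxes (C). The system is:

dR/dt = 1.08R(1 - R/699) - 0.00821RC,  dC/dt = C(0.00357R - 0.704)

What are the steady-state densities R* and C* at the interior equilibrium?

From dC/dt = 0 with C > 0: 0.00357R* = 0.704, so R* = 197.
Substitute into dR/dt = 0: 1.08(1 - 197/699) = 0.00821C*.
The bracket is 0.718, giving C* = 0.775/0.00821 = 94.4.

R* ≈ 197, C* ≈ 94.4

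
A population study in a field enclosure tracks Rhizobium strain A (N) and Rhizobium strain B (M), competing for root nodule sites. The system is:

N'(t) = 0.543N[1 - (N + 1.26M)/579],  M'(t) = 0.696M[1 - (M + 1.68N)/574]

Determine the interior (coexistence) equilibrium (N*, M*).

Setting both brackets to zero gives the nullclines N + 1.26M = 579 and 1.68N + M = 574.
Substituting M = 574 - 1.68N into the first: N(1 - 1.26·1.68) = 579 - 1.26·574.
So N* = -144/-1.12 = 129, and then M* = 574 - 1.68·129 = 357.

N* ≈ 129, M* ≈ 357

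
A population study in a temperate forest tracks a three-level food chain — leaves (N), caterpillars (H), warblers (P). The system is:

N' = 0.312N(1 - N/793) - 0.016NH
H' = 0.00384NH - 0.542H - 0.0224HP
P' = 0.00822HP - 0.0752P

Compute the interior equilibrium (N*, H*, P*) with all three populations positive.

N* ≈ 421, H* ≈ 9.15, P* ≈ 48

From dP/dt = 0: 0.00822H* = 0.0752, so H* = 9.15.
From dN/dt = 0: 0.312(1 - N*/793) = 0.016·9.15, giving N* = 793·(1 - 0.469) = 421.
From dH/dt = 0: 0.00384·421 - 0.542 = 0.0224P*, so P* = 1.07/0.0224 = 48.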